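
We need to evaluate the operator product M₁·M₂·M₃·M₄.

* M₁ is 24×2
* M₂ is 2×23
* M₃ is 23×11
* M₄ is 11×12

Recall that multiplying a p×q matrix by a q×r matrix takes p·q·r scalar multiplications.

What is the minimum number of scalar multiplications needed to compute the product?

Adjacent pairs: M₁M₂ = 24·2·23 = 1104; M₂M₃ = 2·23·11 = 506; M₃M₄ = 23·11·12 = 3036.
Length 3: M₁..M₃: k=1: 0+506+24·2·11=1034; k=2: 1104+0+24·23·11=7176 → min 1034 | M₂..M₄: k=2: 0+3036+2·23·12=3588; k=3: 506+0+2·11·12=770 → min 770.
Length 4: M₁..M₄: k=1: 0+770+24·2·12=1346; k=2: 1104+3036+24·23·12=10764; k=3: 1034+0+24·11·12=4202 → min 1346.
Optimal order: (M₁·((M₂·M₃)·M₄)) with cost 1346.

1346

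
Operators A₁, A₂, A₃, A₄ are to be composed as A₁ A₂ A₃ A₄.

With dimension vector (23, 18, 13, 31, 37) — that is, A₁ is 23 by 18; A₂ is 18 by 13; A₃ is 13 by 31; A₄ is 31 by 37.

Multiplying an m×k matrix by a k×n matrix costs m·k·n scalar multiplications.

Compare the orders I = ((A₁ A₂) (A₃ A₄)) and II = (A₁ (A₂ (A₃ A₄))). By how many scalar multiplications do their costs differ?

Order I = ((A₁ A₂) (A₃ A₄)): (A₁ A₂): 23×18 by 18×13 → 23×13, cost 23·18·13 = 5382; (A₃ A₄): 13×31 by 31×37 → 13×37, cost 13·31·37 = 14911; ((A₁ A₂) (A₃ A₄)): 23×13 by 13×37 → 23×37, cost 23·13·37 = 11063; cumulative 31356. Total 31356.
Order II = (A₁ (A₂ (A₃ A₄))): (A₃ A₄): 13×31 by 31×37 → 13×37, cost 13·31·37 = 14911; (A₂ (A₃ A₄)): 18×13 by 13×37 → 18×37, cost 18·13·37 = 8658; cumulative 23569; (A₁ (A₂ (A₃ A₄))): 23×18 by 18×37 → 23×37, cost 23·18·37 = 15318; cumulative 38887. Total 38887.
Difference: |31356 − 38887| = 7531.

7531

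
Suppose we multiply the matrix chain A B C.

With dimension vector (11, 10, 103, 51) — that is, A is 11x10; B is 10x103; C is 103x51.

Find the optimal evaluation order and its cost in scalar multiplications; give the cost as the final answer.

(A (B C)): cost 58140.
((A B) C): cost 69113.
Optimal: (A (B C)) with cost 58140.

58140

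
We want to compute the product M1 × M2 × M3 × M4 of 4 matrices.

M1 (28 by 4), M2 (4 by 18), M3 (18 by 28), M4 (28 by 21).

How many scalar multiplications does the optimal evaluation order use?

6720

Adjacent pairs: M1M2 = 28·4·18 = 2016; M2M3 = 4·18·28 = 2016; M3M4 = 18·28·21 = 10584.
Length 3: M1..M3: k=1: 0+2016+28·4·28=5152; k=2: 2016+0+28·18·28=16128 → min 5152 | M2..M4: k=2: 0+10584+4·18·21=12096; k=3: 2016+0+4·28·21=4368 → min 4368.
Length 4: M1..M4: k=1: 0+4368+28·4·21=6720; k=2: 2016+10584+28·18·21=23184; k=3: 5152+0+28·28·21=21616 → min 6720.
Optimal order: (M1 × ((M2 × M3) × M4)) with cost 6720.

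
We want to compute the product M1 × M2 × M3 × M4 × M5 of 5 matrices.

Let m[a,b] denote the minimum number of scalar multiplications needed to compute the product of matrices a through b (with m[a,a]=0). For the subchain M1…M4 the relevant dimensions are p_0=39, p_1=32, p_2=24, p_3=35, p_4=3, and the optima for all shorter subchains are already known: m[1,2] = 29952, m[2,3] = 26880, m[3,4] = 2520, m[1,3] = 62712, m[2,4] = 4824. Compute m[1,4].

8568

m[1,4] = min over k∈[1,3] of m[1,k]+m[k+1,4]+p_{0}·p_k·p_{4}.
k=1: 0 + 4824 + 39·32·3 = 8568; k=2: 29952 + 2520 + 39·24·3 = 35280; k=3: 62712 + 0 + 39·35·3 = 66807.
Minimum: 8568 at k=1.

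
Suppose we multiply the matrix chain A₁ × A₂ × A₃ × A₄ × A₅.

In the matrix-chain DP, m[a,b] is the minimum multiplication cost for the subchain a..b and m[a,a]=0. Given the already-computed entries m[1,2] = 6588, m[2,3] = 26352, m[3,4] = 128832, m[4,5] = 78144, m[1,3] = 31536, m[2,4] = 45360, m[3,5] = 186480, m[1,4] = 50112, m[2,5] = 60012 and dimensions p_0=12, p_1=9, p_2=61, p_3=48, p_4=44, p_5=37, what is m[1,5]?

m[1,5] = min over k∈[1,4] of m[1,k]+m[k+1,5]+p_{0}·p_k·p_{5}.
k=1: 0 + 60012 + 12·9·37 = 64008; k=2: 6588 + 186480 + 12·61·37 = 220152; k=3: 31536 + 78144 + 12·48·37 = 130992; k=4: 50112 + 0 + 12·44·37 = 69648.
Minimum: 64008 at k=1.

64008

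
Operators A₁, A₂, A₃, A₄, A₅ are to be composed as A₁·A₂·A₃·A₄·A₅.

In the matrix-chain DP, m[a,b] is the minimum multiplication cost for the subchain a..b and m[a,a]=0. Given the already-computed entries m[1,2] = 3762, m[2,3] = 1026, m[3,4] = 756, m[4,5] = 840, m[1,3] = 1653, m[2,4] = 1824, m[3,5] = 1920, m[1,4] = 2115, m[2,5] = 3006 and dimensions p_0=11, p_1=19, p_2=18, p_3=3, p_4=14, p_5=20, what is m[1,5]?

3153

m[1,5] = min over k∈[1,4] of m[1,k]+m[k+1,5]+p_{0}·p_k·p_{5}.
k=1: 0 + 3006 + 11·19·20 = 7186; k=2: 3762 + 1920 + 11·18·20 = 9642; k=3: 1653 + 840 + 11·3·20 = 3153; k=4: 2115 + 0 + 11·14·20 = 5195.
Minimum: 3153 at k=3.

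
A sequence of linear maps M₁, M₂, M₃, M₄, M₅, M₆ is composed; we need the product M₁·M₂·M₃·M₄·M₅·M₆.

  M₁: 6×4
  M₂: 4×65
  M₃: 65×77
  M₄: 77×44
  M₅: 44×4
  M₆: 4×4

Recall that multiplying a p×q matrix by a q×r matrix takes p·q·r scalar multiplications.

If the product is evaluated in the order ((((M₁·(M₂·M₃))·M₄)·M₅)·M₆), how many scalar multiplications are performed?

(M₂·M₃): 4×65 by 65×77 → 4×77, cost 4·65·77 = 20020
(M₁·(M₂·M₃)): 6×4 by 4×77 → 6×77, cost 6·4·77 = 1848; cumulative 21868
((M₁·(M₂·M₃))·M₄): 6×77 by 77×44 → 6×44, cost 6·77·44 = 20328; cumulative 42196
(((M₁·(M₂·M₃))·M₄)·M₅): 6×44 by 44×4 → 6×4, cost 6·44·4 = 1056; cumulative 43252
((((M₁·(M₂·M₃))·M₄)·M₅)·M₆): 6×4 by 4×4 → 6×4, cost 6·4·4 = 96; cumulative 43348
Total: 43348 scalar multiplications.

43348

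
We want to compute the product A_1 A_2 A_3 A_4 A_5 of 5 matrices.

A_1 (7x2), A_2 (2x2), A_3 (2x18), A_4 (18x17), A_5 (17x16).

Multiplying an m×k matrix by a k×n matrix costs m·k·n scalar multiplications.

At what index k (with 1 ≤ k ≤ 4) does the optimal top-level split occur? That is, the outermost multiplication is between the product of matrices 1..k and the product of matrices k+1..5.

Adjacent pairs: A_1A_2 = 7·2·2 = 28; A_2A_3 = 2·2·18 = 72; A_3A_4 = 2·18·17 = 612; A_4A_5 = 18·17·16 = 4896.
Length 3: A_1..A_3: k=1: 0+72+7·2·18=324; k=2: 28+0+7·2·18=280 → min 280 | A_2..A_4: k=2: 0+612+2·2·17=680; k=3: 72+0+2·18·17=684 → min 680 | A_3..A_5: k=3: 0+4896+2·18·16=5472; k=4: 612+0+2·17·16=1156 → min 1156.
Length 4: A_1..A_4: k=1: 0+680+7·2·17=918; k=2: 28+612+7·2·17=878; k=3: 280+0+7·18·17=2422 → min 878 | A_2..A_5: k=2: 0+1156+2·2·16=1220; k=3: 72+4896+2·18·16=5544; k=4: 680+0+2·17·16=1224 → min 1220.
Top-level splits: k=1: (A_1..A_1)·(A_2..A_5) → 0+1220+7·2·16 = 1444; k=2: (A_1..A_2)·(A_3..A_5) → 28+1156+7·2·16 = 1408; k=3: (A_1..A_3)·(A_4..A_5) → 280+4896+7·18·16 = 7192; k=4: (A_1..A_4)·(A_5..A_5) → 878+0+7·17·16 = 2782.
Best split is after A_2, i.e. k = 2.

2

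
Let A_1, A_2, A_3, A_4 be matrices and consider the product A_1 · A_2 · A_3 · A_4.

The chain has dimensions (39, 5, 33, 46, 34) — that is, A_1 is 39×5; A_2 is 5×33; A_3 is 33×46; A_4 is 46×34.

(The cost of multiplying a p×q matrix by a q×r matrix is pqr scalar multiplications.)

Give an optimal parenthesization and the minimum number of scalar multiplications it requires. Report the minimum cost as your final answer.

22040

Adjacent pairs: A_1A_2 = 39·5·33 = 6435; A_2A_3 = 5·33·46 = 7590; A_3A_4 = 33·46·34 = 51612.
Length 3: A_1..A_3: k=1: 0+7590+39·5·46=16560; k=2: 6435+0+39·33·46=65637 → min 16560 | A_2..A_4: k=2: 0+51612+5·33·34=57222; k=3: 7590+0+5·46·34=15410 → min 15410.
Length 4: A_1..A_4: k=1: 0+15410+39·5·34=22040; k=2: 6435+51612+39·33·34=101805; k=3: 16560+0+39·46·34=77556 → min 22040.
Optimal parenthesization: (A_1 · ((A_2 · A_3) · A_4)) with cost 22040.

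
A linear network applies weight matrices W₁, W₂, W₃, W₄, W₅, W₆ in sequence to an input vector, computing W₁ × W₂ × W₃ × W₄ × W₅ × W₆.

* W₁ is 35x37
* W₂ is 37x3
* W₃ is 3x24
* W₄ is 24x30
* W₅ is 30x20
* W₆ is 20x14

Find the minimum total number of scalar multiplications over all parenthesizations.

10155

Adjacent pairs: W₁W₂ = 35·37·3 = 3885; W₂W₃ = 37·3·24 = 2664; W₃W₄ = 3·24·30 = 2160; W₄W₅ = 24·30·20 = 14400; W₅W₆ = 30·20·14 = 8400.
Length 3: W₁..W₃: k=1: 0+2664+35·37·24=33744; k=2: 3885+0+35·3·24=6405 → min 6405 | W₂..W₄: k=2: 0+2160+37·3·30=5490; k=3: 2664+0+37·24·30=29304 → min 5490 | W₃..W₅: k=3: 0+14400+3·24·20=15840; k=4: 2160+0+3·30·20=3960 → min 3960 | W₄..W₆: k=4: 0+8400+24·30·14=18480; k=5: 14400+0+24·20·14=21120 → min 18480.
Length 4: W₁..W₄: k=1: 0+5490+35·37·30=44340; k=2: 3885+2160+35·3·30=9195; k=3: 6405+0+35·24·30=31605 → min 9195 | W₂..W₅: k=2: 0+3960+37·3·20=6180; k=3: 2664+14400+37·24·20=34824; k=4: 5490+0+37·30·20=27690 → min 6180 | W₃..W₆: k=3: 0+18480+3·24·14=19488; k=4: 2160+8400+3·30·14=11820; k=5: 3960+0+3·20·14=4800 → min 4800.
Length 5: W₁..W₅: k=1: 0+6180+35·37·20=32080; k=2: 3885+3960+35·3·20=9945; k=3: 6405+14400+35·24·20=37605; k=4: 9195+0+35·30·20=30195 → min 9945 | W₂..W₆: k=2: 0+4800+37·3·14=6354; k=3: 2664+18480+37·24·14=33576; k=4: 5490+8400+37·30·14=29430; k=5: 6180+0+37·20·14=16540 → min 6354.
Length 6: W₁..W₆: k=1: 0+6354+35·37·14=24484; k=2: 3885+4800+35·3·14=10155; k=3: 6405+18480+35·24·14=36645; k=4: 9195+8400+35·30·14=32295; k=5: 9945+0+35·20·14=19745 → min 10155.
Optimal order: ((W₁ × W₂) × (((W₃ × W₄) × W₅) × W₆)) with cost 10155.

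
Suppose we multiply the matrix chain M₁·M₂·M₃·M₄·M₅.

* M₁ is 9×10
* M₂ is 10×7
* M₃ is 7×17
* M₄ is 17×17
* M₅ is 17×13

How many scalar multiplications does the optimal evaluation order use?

Adjacent pairs: M₁M₂ = 9·10·7 = 630; M₂M₃ = 10·7·17 = 1190; M₃M₄ = 7·17·17 = 2023; M₄M₅ = 17·17·13 = 3757.
Length 3: M₁..M₃: k=1: 0+1190+9·10·17=2720; k=2: 630+0+9·7·17=1701 → min 1701 | M₂..M₄: k=2: 0+2023+10·7·17=3213; k=3: 1190+0+10·17·17=4080 → min 3213 | M₃..M₅: k=3: 0+3757+7·17·13=5304; k=4: 2023+0+7·17·13=3570 → min 3570.
Length 4: M₁..M₄: k=1: 0+3213+9·10·17=4743; k=2: 630+2023+9·7·17=3724; k=3: 1701+0+9·17·17=4302 → min 3724 | M₂..M₅: k=2: 0+3570+10·7·13=4480; k=3: 1190+3757+10·17·13=7157; k=4: 3213+0+10·17·13=5423 → min 4480.
Length 5: M₁..M₅: k=1: 0+4480+9·10·13=5650; k=2: 630+3570+9·7·13=5019; k=3: 1701+3757+9·17·13=7447; k=4: 3724+0+9·17·13=5713 → min 5019.
Optimal order: ((M₁·M₂)·((M₃·M₄)·M₅)) with cost 5019.

5019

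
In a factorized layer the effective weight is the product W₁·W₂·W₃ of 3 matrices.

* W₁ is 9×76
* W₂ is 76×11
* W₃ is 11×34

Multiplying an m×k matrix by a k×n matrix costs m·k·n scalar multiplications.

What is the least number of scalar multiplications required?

Order (W₁·(W₂·W₃)): (W₂·W₃): 76×11 by 11×34 → 76×34, cost 76·11·34 = 28424; (W₁·(W₂·W₃)): 9×76 by 76×34 → 9×34, cost 9·76·34 = 23256; cumulative 51680. Total 51680.
Order ((W₁·W₂)·W₃): (W₁·W₂): 9×76 by 76×11 → 9×11, cost 9·76·11 = 7524; ((W₁·W₂)·W₃): 9×11 by 11×34 → 9×34, cost 9·11·34 = 3366; cumulative 10890. Total 10890.
Minimum: 10890.

10890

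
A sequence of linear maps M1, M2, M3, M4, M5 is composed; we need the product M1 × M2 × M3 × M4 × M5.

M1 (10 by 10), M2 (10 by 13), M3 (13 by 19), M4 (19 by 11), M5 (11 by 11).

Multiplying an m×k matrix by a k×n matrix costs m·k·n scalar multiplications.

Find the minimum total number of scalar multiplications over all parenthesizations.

Adjacent pairs: M1M2 = 10·10·13 = 1300; M2M3 = 10·13·19 = 2470; M3M4 = 13·19·11 = 2717; M4M5 = 19·11·11 = 2299.
Length 3: M1..M3: k=1: 0+2470+10·10·19=4370; k=2: 1300+0+10·13·19=3770 → min 3770 | M2..M4: k=2: 0+2717+10·13·11=4147; k=3: 2470+0+10·19·11=4560 → min 4147 | M3..M5: k=3: 0+2299+13·19·11=5016; k=4: 2717+0+13·11·11=4290 → min 4290.
Length 4: M1..M4: k=1: 0+4147+10·10·11=5247; k=2: 1300+2717+10·13·11=5447; k=3: 3770+0+10·19·11=5860 → min 5247 | M2..M5: k=2: 0+4290+10·13·11=5720; k=3: 2470+2299+10·19·11=6859; k=4: 4147+0+10·11·11=5357 → min 5357.
Length 5: M1..M5: k=1: 0+5357+10·10·11=6457; k=2: 1300+4290+10·13·11=7020; k=3: 3770+2299+10·19·11=8159; k=4: 5247+0+10·11·11=6457 → min 6457.
Optimal order: (M1 × ((M2 × (M3 × M4)) × M5)) with cost 6457.

6457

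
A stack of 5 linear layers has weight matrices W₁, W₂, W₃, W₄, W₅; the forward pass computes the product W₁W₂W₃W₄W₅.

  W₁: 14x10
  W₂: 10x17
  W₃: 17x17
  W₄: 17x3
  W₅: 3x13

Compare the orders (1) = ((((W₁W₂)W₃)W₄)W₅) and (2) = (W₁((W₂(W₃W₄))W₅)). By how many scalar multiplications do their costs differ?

4099

Order (1) = ((((W₁W₂)W₃)W₄)W₅): (W₁W₂): 14×10 by 10×17 → 14×17, cost 14·10·17 = 2380; ((W₁W₂)W₃): 14×17 by 17×17 → 14×17, cost 14·17·17 = 4046; cumulative 6426; (((W₁W₂)W₃)W₄): 14×17 by 17×3 → 14×3, cost 14·17·3 = 714; cumulative 7140; ((((W₁W₂)W₃)W₄)W₅): 14×3 by 3×13 → 14×13, cost 14·3·13 = 546; cumulative 7686. Total 7686.
Order (2) = (W₁((W₂(W₃W₄))W₅)): (W₃W₄): 17×17 by 17×3 → 17×3, cost 17·17·3 = 867; (W₂(W₃W₄)): 10×17 by 17×3 → 10×3, cost 10·17·3 = 510; cumulative 1377; ((W₂(W₃W₄))W₅): 10×3 by 3×13 → 10×13, cost 10·3·13 = 390; cumulative 1767; (W₁((W₂(W₃W₄))W₅)): 14×10 by 10×13 → 14×13, cost 14·10·13 = 1820; cumulative 3587. Total 3587.
Difference: |7686 − 3587| = 4099.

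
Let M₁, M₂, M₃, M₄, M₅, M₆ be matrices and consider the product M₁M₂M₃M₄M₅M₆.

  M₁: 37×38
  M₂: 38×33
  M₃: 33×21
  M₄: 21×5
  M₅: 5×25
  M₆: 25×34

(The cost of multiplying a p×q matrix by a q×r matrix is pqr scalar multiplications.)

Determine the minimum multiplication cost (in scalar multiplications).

Adjacent pairs: M₁M₂ = 37·38·33 = 46398; M₂M₃ = 38·33·21 = 26334; M₃M₄ = 33·21·5 = 3465; M₄M₅ = 21·5·25 = 2625; M₅M₆ = 5·25·34 = 4250.
Length 3: M₁..M₃: k=1: 0+26334+37·38·21=55860; k=2: 46398+0+37·33·21=72039 → min 55860 | M₂..M₄: k=2: 0+3465+38·33·5=9735; k=3: 26334+0+38·21·5=30324 → min 9735 | M₃..M₅: k=3: 0+2625+33·21·25=19950; k=4: 3465+0+33·5·25=7590 → min 7590 | M₄..M₆: k=4: 0+4250+21·5·34=7820; k=5: 2625+0+21·25·34=20475 → min 7820.
Length 4: M₁..M₄: k=1: 0+9735+37·38·5=16765; k=2: 46398+3465+37·33·5=55968; k=3: 55860+0+37·21·5=59745 → min 16765 | M₂..M₅: k=2: 0+7590+38·33·25=38940; k=3: 26334+2625+38·21·25=48909; k=4: 9735+0+38·5·25=14485 → min 14485 | M₃..M₆: k=3: 0+7820+33·21·34=31382; k=4: 3465+4250+33·5·34=13325; k=5: 7590+0+33·25·34=35640 → min 13325.
Length 5: M₁..M₅: k=1: 0+14485+37·38·25=49635; k=2: 46398+7590+37·33·25=84513; k=3: 55860+2625+37·21·25=77910; k=4: 16765+0+37·5·25=21390 → min 21390 | M₂..M₆: k=2: 0+13325+38·33·34=55961; k=3: 26334+7820+38·21·34=61286; k=4: 9735+4250+38·5·34=20445; k=5: 14485+0+38·25·34=46785 → min 20445.
Length 6: M₁..M₆: k=1: 0+20445+37·38·34=68249; k=2: 46398+13325+37·33·34=101237; k=3: 55860+7820+37·21·34=90098; k=4: 16765+4250+37·5·34=27305; k=5: 21390+0+37·25·34=52840 → min 27305.
Optimal order: ((M₁(M₂(M₃M₄)))(M₅M₆)) with cost 27305.

27305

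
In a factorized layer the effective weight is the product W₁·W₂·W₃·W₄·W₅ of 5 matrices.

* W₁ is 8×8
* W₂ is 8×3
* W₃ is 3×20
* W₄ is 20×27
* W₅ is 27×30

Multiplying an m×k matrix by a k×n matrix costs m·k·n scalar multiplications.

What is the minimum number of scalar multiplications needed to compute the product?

4962

Adjacent pairs: W₁W₂ = 8·8·3 = 192; W₂W₃ = 8·3·20 = 480; W₃W₄ = 3·20·27 = 1620; W₄W₅ = 20·27·30 = 16200.
Length 3: W₁..W₃: k=1: 0+480+8·8·20=1760; k=2: 192+0+8·3·20=672 → min 672 | W₂..W₄: k=2: 0+1620+8·3·27=2268; k=3: 480+0+8·20·27=4800 → min 2268 | W₃..W₅: k=3: 0+16200+3·20·30=18000; k=4: 1620+0+3·27·30=4050 → min 4050.
Length 4: W₁..W₄: k=1: 0+2268+8·8·27=3996; k=2: 192+1620+8·3·27=2460; k=3: 672+0+8·20·27=4992 → min 2460 | W₂..W₅: k=2: 0+4050+8·3·30=4770; k=3: 480+16200+8·20·30=21480; k=4: 2268+0+8·27·30=8748 → min 4770.
Length 5: W₁..W₅: k=1: 0+4770+8·8·30=6690; k=2: 192+4050+8·3·30=4962; k=3: 672+16200+8·20·30=21672; k=4: 2460+0+8·27·30=8940 → min 4962.
Optimal order: ((W₁·W₂)·((W₃·W₄)·W₅)) with cost 4962.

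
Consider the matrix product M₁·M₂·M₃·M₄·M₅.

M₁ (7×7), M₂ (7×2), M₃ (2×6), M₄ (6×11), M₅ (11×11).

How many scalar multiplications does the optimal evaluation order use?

626

Adjacent pairs: M₁M₂ = 7·7·2 = 98; M₂M₃ = 7·2·6 = 84; M₃M₄ = 2·6·11 = 132; M₄M₅ = 6·11·11 = 726.
Length 3: M₁..M₃: k=1: 0+84+7·7·6=378; k=2: 98+0+7·2·6=182 → min 182 | M₂..M₄: k=2: 0+132+7·2·11=286; k=3: 84+0+7·6·11=546 → min 286 | M₃..M₅: k=3: 0+726+2·6·11=858; k=4: 132+0+2·11·11=374 → min 374.
Length 4: M₁..M₄: k=1: 0+286+7·7·11=825; k=2: 98+132+7·2·11=384; k=3: 182+0+7·6·11=644 → min 384 | M₂..M₅: k=2: 0+374+7·2·11=528; k=3: 84+726+7·6·11=1272; k=4: 286+0+7·11·11=1133 → min 528.
Length 5: M₁..M₅: k=1: 0+528+7·7·11=1067; k=2: 98+374+7·2·11=626; k=3: 182+726+7·6·11=1370; k=4: 384+0+7·11·11=1231 → min 626.
Optimal order: ((M₁·M₂)·((M₃·M₄)·M₅)) with cost 626.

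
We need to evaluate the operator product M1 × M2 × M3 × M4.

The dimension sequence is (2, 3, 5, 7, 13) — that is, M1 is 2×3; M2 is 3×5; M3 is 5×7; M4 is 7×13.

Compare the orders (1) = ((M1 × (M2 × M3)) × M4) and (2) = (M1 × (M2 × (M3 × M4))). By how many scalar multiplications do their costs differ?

Order (1) = ((M1 × (M2 × M3)) × M4): (M2 × M3): 3×5 by 5×7 → 3×7, cost 3·5·7 = 105; (M1 × (M2 × M3)): 2×3 by 3×7 → 2×7, cost 2·3·7 = 42; cumulative 147; ((M1 × (M2 × M3)) × M4): 2×7 by 7×13 → 2×13, cost 2·7·13 = 182; cumulative 329. Total 329.
Order (2) = (M1 × (M2 × (M3 × M4))): (M3 × M4): 5×7 by 7×13 → 5×13, cost 5·7·13 = 455; (M2 × (M3 × M4)): 3×5 by 5×13 → 3×13, cost 3·5·13 = 195; cumulative 650; (M1 × (M2 × (M3 × M4))): 2×3 by 3×13 → 2×13, cost 2·3·13 = 78; cumulative 728. Total 728.
Difference: |329 − 728| = 399.

399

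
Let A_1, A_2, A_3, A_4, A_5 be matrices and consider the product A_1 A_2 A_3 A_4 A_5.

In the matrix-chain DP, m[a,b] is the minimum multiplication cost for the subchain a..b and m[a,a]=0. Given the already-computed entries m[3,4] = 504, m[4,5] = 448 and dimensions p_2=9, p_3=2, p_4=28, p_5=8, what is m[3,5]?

592

m[3,5] = min over k∈[3,4] of m[3,k]+m[k+1,5]+p_{2}·p_k·p_{5}.
k=3: 0 + 448 + 9·2·8 = 592; k=4: 504 + 0 + 9·28·8 = 2520.
Minimum: 592 at k=3.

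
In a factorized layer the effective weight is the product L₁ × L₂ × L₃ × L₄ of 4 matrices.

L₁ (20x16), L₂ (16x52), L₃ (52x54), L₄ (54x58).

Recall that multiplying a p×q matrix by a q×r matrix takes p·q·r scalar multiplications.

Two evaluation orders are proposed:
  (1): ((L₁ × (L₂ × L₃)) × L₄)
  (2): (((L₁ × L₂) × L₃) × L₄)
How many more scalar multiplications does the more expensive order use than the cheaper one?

10592

Order (1) = ((L₁ × (L₂ × L₃)) × L₄): (L₂ × L₃): 16×52 by 52×54 → 16×54, cost 16·52·54 = 44928; (L₁ × (L₂ × L₃)): 20×16 by 16×54 → 20×54, cost 20·16·54 = 17280; cumulative 62208; ((L₁ × (L₂ × L₃)) × L₄): 20×54 by 54×58 → 20×58, cost 20·54·58 = 62640; cumulative 124848. Total 124848.
Order (2) = (((L₁ × L₂) × L₃) × L₄): (L₁ × L₂): 20×16 by 16×52 → 20×52, cost 20·16·52 = 16640; ((L₁ × L₂) × L₃): 20×52 by 52×54 → 20×54, cost 20·52·54 = 56160; cumulative 72800; (((L₁ × L₂) × L₃) × L₄): 20×54 by 54×58 → 20×58, cost 20·54·58 = 62640; cumulative 135440. Total 135440.
Difference: |124848 − 135440| = 10592.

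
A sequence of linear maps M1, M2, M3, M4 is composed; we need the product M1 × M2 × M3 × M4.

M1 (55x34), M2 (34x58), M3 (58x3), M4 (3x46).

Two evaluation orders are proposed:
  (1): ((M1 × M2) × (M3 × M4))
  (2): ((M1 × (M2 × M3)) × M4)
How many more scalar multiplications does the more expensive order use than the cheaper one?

Order (1) = ((M1 × M2) × (M3 × M4)): (M1 × M2): 55×34 by 34×58 → 55×58, cost 55·34·58 = 108460; (M3 × M4): 58×3 by 3×46 → 58×46, cost 58·3·46 = 8004; ((M1 × M2) × (M3 × M4)): 55×58 by 58×46 → 55×46, cost 55·58·46 = 146740; cumulative 263204. Total 263204.
Order (2) = ((M1 × (M2 × M3)) × M4): (M2 × M3): 34×58 by 58×3 → 34×3, cost 34·58·3 = 5916; (M1 × (M2 × M3)): 55×34 by 34×3 → 55×3, cost 55·34·3 = 5610; cumulative 11526; ((M1 × (M2 × M3)) × M4): 55×3 by 3×46 → 55×46, cost 55·3·46 = 7590; cumulative 19116. Total 19116.
Difference: |263204 − 19116| = 244088.

244088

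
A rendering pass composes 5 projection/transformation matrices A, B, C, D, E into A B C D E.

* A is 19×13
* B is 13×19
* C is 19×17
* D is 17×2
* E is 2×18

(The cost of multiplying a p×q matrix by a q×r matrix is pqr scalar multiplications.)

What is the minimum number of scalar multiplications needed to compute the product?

Adjacent pairs: AB = 19·13·19 = 4693; BC = 13·19·17 = 4199; CD = 19·17·2 = 646; DE = 17·2·18 = 612.
Length 3: A..C: k=1: 0+4199+19·13·17=8398; k=2: 4693+0+19·19·17=10830 → min 8398 | B..D: k=2: 0+646+13·19·2=1140; k=3: 4199+0+13·17·2=4641 → min 1140 | C..E: k=3: 0+612+19·17·18=6426; k=4: 646+0+19·2·18=1330 → min 1330.
Length 4: A..D: k=1: 0+1140+19·13·2=1634; k=2: 4693+646+19·19·2=6061; k=3: 8398+0+19·17·2=9044 → min 1634 | B..E: k=2: 0+1330+13·19·18=5776; k=3: 4199+612+13·17·18=8789; k=4: 1140+0+13·2·18=1608 → min 1608.
Length 5: A..E: k=1: 0+1608+19·13·18=6054; k=2: 4693+1330+19·19·18=12521; k=3: 8398+612+19·17·18=14824; k=4: 1634+0+19·2·18=2318 → min 2318.
Optimal order: ((A (B (C D))) E) with cost 2318.

2318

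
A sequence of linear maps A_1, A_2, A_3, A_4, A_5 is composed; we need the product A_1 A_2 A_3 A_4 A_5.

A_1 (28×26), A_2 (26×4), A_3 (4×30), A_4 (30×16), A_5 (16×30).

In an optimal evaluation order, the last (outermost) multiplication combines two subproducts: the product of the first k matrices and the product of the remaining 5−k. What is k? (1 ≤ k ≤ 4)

2

Adjacent pairs: A_1A_2 = 28·26·4 = 2912; A_2A_3 = 26·4·30 = 3120; A_3A_4 = 4·30·16 = 1920; A_4A_5 = 30·16·30 = 14400.
Length 3: A_1..A_3: k=1: 0+3120+28·26·30=24960; k=2: 2912+0+28·4·30=6272 → min 6272 | A_2..A_4: k=2: 0+1920+26·4·16=3584; k=3: 3120+0+26·30·16=15600 → min 3584 | A_3..A_5: k=3: 0+14400+4·30·30=18000; k=4: 1920+0+4·16·30=3840 → min 3840.
Length 4: A_1..A_4: k=1: 0+3584+28·26·16=15232; k=2: 2912+1920+28·4·16=6624; k=3: 6272+0+28·30·16=19712 → min 6624 | A_2..A_5: k=2: 0+3840+26·4·30=6960; k=3: 3120+14400+26·30·30=40920; k=4: 3584+0+26·16·30=16064 → min 6960.
Top-level splits: k=1: (A_1..A_1)·(A_2..A_5) → 0+6960+28·26·30 = 28800; k=2: (A_1..A_2)·(A_3..A_5) → 2912+3840+28·4·30 = 10112; k=3: (A_1..A_3)·(A_4..A_5) → 6272+14400+28·30·30 = 45872; k=4: (A_1..A_4)·(A_5..A_5) → 6624+0+28·16·30 = 20064.
Best split is after A_2, i.e. k = 2.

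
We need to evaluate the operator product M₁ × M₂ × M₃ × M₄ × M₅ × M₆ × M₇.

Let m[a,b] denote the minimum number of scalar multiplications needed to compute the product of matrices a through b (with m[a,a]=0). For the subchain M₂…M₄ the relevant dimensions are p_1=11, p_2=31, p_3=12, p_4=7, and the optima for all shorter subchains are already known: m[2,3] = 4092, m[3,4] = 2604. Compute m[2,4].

4991

m[2,4] = min over k∈[2,3] of m[2,k]+m[k+1,4]+p_{1}·p_k·p_{4}.
k=2: 0 + 2604 + 11·31·7 = 4991; k=3: 4092 + 0 + 11·12·7 = 5016.
Minimum: 4991 at k=2.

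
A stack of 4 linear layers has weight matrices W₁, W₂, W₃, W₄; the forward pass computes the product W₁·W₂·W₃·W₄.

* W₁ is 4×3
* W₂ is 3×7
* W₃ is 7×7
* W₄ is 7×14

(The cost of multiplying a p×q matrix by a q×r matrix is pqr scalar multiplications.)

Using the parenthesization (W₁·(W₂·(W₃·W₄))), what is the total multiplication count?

(W₃·W₄): 7×7 by 7×14 → 7×14, cost 7·7·14 = 686
(W₂·(W₃·W₄)): 3×7 by 7×14 → 3×14, cost 3·7·14 = 294; cumulative 980
(W₁·(W₂·(W₃·W₄))): 4×3 by 3×14 → 4×14, cost 4·3·14 = 168; cumulative 1148
Total: 1148 scalar multiplications.

1148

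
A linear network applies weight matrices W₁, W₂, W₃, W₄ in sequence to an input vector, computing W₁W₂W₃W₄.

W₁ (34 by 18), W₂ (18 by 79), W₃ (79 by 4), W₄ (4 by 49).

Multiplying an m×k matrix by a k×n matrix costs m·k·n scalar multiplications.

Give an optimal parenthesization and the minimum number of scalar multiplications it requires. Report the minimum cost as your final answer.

Adjacent pairs: W₁W₂ = 34·18·79 = 48348; W₂W₃ = 18·79·4 = 5688; W₃W₄ = 79·4·49 = 15484.
Length 3: W₁..W₃: k=1: 0+5688+34·18·4=8136; k=2: 48348+0+34·79·4=59092 → min 8136 | W₂..W₄: k=2: 0+15484+18·79·49=85162; k=3: 5688+0+18·4·49=9216 → min 9216.
Length 4: W₁..W₄: k=1: 0+9216+34·18·49=39204; k=2: 48348+15484+34·79·49=195446; k=3: 8136+0+34·4·49=14800 → min 14800.
Optimal parenthesization: ((W₁(W₂W₃))W₄) with cost 14800.

14800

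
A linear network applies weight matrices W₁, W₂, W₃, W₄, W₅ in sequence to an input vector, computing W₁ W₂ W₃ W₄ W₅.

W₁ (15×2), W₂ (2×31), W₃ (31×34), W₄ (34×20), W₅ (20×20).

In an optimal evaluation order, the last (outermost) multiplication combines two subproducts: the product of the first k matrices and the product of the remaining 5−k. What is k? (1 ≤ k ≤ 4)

Adjacent pairs: W₁W₂ = 15·2·31 = 930; W₂W₃ = 2·31·34 = 2108; W₃W₄ = 31·34·20 = 21080; W₄W₅ = 34·20·20 = 13600.
Length 3: W₁..W₃: k=1: 0+2108+15·2·34=3128; k=2: 930+0+15·31·34=16740 → min 3128 | W₂..W₄: k=2: 0+21080+2·31·20=22320; k=3: 2108+0+2·34·20=3468 → min 3468 | W₃..W₅: k=3: 0+13600+31·34·20=34680; k=4: 21080+0+31·20·20=33480 → min 33480.
Length 4: W₁..W₄: k=1: 0+3468+15·2·20=4068; k=2: 930+21080+15·31·20=31310; k=3: 3128+0+15·34·20=13328 → min 4068 | W₂..W₅: k=2: 0+33480+2·31·20=34720; k=3: 2108+13600+2·34·20=17068; k=4: 3468+0+2·20·20=4268 → min 4268.
Top-level splits: k=1: (W₁..W₁)·(W₂..W₅) → 0+4268+15·2·20 = 4868; k=2: (W₁..W₂)·(W₃..W₅) → 930+33480+15·31·20 = 43710; k=3: (W₁..W₃)·(W₄..W₅) → 3128+13600+15·34·20 = 26928; k=4: (W₁..W₄)·(W₅..W₅) → 4068+0+15·20·20 = 10068.
Best split is after W₁, i.e. k = 1.

1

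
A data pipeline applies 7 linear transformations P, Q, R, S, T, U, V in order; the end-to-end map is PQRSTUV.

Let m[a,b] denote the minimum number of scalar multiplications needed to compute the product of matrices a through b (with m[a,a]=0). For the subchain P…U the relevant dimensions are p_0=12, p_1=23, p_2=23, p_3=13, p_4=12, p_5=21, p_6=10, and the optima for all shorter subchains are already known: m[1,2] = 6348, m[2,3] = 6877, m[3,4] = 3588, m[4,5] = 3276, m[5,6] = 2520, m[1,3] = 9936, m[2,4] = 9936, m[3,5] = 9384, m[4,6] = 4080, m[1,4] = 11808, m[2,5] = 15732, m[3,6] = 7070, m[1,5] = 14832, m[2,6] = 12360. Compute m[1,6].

15120

m[1,6] = min over k∈[1,5] of m[1,k]+m[k+1,6]+p_{0}·p_k·p_{6}.
k=1: 0 + 12360 + 12·23·10 = 15120; k=2: 6348 + 7070 + 12·23·10 = 16178; k=3: 9936 + 4080 + 12·13·10 = 15576; k=4: 11808 + 2520 + 12·12·10 = 15768; k=5: 14832 + 0 + 12·21·10 = 17352.
Minimum: 15120 at k=1.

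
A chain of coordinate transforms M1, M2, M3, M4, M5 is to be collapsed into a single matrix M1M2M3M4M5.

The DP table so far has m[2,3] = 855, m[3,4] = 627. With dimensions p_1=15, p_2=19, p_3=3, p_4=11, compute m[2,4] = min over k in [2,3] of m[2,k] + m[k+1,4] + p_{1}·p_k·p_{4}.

1350

m[2,4] = min over k∈[2,3] of m[2,k]+m[k+1,4]+p_{1}·p_k·p_{4}.
k=2: 0 + 627 + 15·19·11 = 3762; k=3: 855 + 0 + 15·3·11 = 1350.
Minimum: 1350 at k=3.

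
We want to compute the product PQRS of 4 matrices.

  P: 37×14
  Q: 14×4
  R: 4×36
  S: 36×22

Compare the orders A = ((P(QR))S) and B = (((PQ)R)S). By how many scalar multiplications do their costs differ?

13264

Order A = ((P(QR))S): (QR): 14×4 by 4×36 → 14×36, cost 14·4·36 = 2016; (P(QR)): 37×14 by 14×36 → 37×36, cost 37·14·36 = 18648; cumulative 20664; ((P(QR))S): 37×36 by 36×22 → 37×22, cost 37·36·22 = 29304; cumulative 49968. Total 49968.
Order B = (((PQ)R)S): (PQ): 37×14 by 14×4 → 37×4, cost 37·14·4 = 2072; ((PQ)R): 37×4 by 4×36 → 37×36, cost 37·4·36 = 5328; cumulative 7400; (((PQ)R)S): 37×36 by 36×22 → 37×22, cost 37·36·22 = 29304; cumulative 36704. Total 36704.
Difference: |49968 − 36704| = 13264.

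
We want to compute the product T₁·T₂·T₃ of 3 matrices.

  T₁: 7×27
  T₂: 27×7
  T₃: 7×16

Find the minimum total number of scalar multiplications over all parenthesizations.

2107

Order (T₁·(T₂·T₃)): (T₂·T₃): 27×7 by 7×16 → 27×16, cost 27·7·16 = 3024; (T₁·(T₂·T₃)): 7×27 by 27×16 → 7×16, cost 7·27·16 = 3024; cumulative 6048. Total 6048.
Order ((T₁·T₂)·T₃): (T₁·T₂): 7×27 by 27×7 → 7×7, cost 7·27·7 = 1323; ((T₁·T₂)·T₃): 7×7 by 7×16 → 7×16, cost 7·7·16 = 784; cumulative 2107. Total 2107.
Minimum: 2107.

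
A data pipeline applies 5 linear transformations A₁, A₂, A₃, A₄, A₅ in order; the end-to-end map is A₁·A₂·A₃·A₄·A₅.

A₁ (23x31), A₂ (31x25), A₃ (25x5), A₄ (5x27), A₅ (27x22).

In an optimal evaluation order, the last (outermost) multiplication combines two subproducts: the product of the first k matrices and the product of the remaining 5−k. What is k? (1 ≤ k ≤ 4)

3

Adjacent pairs: A₁A₂ = 23·31·25 = 17825; A₂A₃ = 31·25·5 = 3875; A₃A₄ = 25·5·27 = 3375; A₄A₅ = 5·27·22 = 2970.
Length 3: A₁..A₃: k=1: 0+3875+23·31·5=7440; k=2: 17825+0+23·25·5=20700 → min 7440 | A₂..A₄: k=2: 0+3375+31·25·27=24300; k=3: 3875+0+31·5·27=8060 → min 8060 | A₃..A₅: k=3: 0+2970+25·5·22=5720; k=4: 3375+0+25·27·22=18225 → min 5720.
Length 4: A₁..A₄: k=1: 0+8060+23·31·27=27311; k=2: 17825+3375+23·25·27=36725; k=3: 7440+0+23·5·27=10545 → min 10545 | A₂..A₅: k=2: 0+5720+31·25·22=22770; k=3: 3875+2970+31·5·22=10255; k=4: 8060+0+31·27·22=26474 → min 10255.
Top-level splits: k=1: (A₁..A₁)·(A₂..A₅) → 0+10255+23·31·22 = 25941; k=2: (A₁..A₂)·(A₃..A₅) → 17825+5720+23·25·22 = 36195; k=3: (A₁..A₃)·(A₄..A₅) → 7440+2970+23·5·22 = 12940; k=4: (A₁..A₄)·(A₅..A₅) → 10545+0+23·27·22 = 24207.
Best split is after A₃, i.e. k = 3.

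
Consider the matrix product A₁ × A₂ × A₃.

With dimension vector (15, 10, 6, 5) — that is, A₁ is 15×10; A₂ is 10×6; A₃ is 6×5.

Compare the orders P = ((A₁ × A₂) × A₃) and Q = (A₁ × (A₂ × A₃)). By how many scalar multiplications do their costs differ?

Order P = ((A₁ × A₂) × A₃): (A₁ × A₂): 15×10 by 10×6 → 15×6, cost 15·10·6 = 900; ((A₁ × A₂) × A₃): 15×6 by 6×5 → 15×5, cost 15·6·5 = 450; cumulative 1350. Total 1350.
Order Q = (A₁ × (A₂ × A₃)): (A₂ × A₃): 10×6 by 6×5 → 10×5, cost 10·6·5 = 300; (A₁ × (A₂ × A₃)): 15×10 by 10×5 → 15×5, cost 15·10·5 = 750; cumulative 1050. Total 1050.
Difference: |1350 − 1050| = 300.

300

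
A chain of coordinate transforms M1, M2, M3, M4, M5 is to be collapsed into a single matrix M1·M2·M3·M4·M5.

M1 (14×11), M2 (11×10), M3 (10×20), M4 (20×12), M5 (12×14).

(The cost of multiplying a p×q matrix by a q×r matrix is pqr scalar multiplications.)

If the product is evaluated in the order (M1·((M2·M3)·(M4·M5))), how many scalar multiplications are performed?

10796

(M2·M3): 11×10 by 10×20 → 11×20, cost 11·10·20 = 2200
(M4·M5): 20×12 by 12×14 → 20×14, cost 20·12·14 = 3360
((M2·M3)·(M4·M5)): 11×20 by 20×14 → 11×14, cost 11·20·14 = 3080; cumulative 8640
(M1·((M2·M3)·(M4·M5))): 14×11 by 11×14 → 14×14, cost 14·11·14 = 2156; cumulative 10796
Total: 10796 scalar multiplications.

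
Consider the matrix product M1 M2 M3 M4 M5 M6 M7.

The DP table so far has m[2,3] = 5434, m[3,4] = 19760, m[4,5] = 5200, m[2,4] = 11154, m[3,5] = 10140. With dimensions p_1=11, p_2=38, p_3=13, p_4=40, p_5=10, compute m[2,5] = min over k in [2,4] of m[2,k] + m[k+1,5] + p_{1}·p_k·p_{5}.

m[2,5] = min over k∈[2,4] of m[2,k]+m[k+1,5]+p_{1}·p_k·p_{5}.
k=2: 0 + 10140 + 11·38·10 = 14320; k=3: 5434 + 5200 + 11·13·10 = 12064; k=4: 11154 + 0 + 11·40·10 = 15554.
Minimum: 12064 at k=3.

12064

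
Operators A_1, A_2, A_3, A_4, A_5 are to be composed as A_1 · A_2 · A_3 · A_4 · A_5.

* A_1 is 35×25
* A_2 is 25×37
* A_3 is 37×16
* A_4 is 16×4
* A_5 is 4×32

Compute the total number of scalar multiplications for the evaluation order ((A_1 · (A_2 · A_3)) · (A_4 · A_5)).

48768

(A_2 · A_3): 25×37 by 37×16 → 25×16, cost 25·37·16 = 14800
(A_1 · (A_2 · A_3)): 35×25 by 25×16 → 35×16, cost 35·25·16 = 14000; cumulative 28800
(A_4 · A_5): 16×4 by 4×32 → 16×32, cost 16·4·32 = 2048
((A_1 · (A_2 · A_3)) · (A_4 · A_5)): 35×16 by 16×32 → 35×32, cost 35·16·32 = 17920; cumulative 48768
Total: 48768 scalar multiplications.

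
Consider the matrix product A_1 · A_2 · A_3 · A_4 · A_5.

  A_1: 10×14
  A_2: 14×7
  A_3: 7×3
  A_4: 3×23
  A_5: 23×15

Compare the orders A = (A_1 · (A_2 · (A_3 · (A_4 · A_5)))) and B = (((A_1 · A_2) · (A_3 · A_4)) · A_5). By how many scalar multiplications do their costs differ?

1603

Order A = (A_1 · (A_2 · (A_3 · (A_4 · A_5)))): (A_4 · A_5): 3×23 by 23×15 → 3×15, cost 3·23·15 = 1035; (A_3 · (A_4 · A_5)): 7×3 by 3×15 → 7×15, cost 7·3·15 = 315; cumulative 1350; (A_2 · (A_3 · (A_4 · A_5))): 14×7 by 7×15 → 14×15, cost 14·7·15 = 1470; cumulative 2820; (A_1 · (A_2 · (A_3 · (A_4 · A_5)))): 10×14 by 14×15 → 10×15, cost 10·14·15 = 2100; cumulative 4920. Total 4920.
Order B = (((A_1 · A_2) · (A_3 · A_4)) · A_5): (A_1 · A_2): 10×14 by 14×7 → 10×7, cost 10·14·7 = 980; (A_3 · A_4): 7×3 by 3×23 → 7×23, cost 7·3·23 = 483; ((A_1 · A_2) · (A_3 · A_4)): 10×7 by 7×23 → 10×23, cost 10·7·23 = 1610; cumulative 3073; (((A_1 · A_2) · (A_3 · A_4)) · A_5): 10×23 by 23×15 → 10×15, cost 10·23·15 = 3450; cumulative 6523. Total 6523.
Difference: |4920 − 6523| = 1603.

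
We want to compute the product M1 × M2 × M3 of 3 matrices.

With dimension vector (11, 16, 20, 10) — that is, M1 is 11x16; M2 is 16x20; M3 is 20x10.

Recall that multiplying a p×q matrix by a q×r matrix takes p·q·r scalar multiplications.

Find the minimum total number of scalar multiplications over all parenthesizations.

Order (M1 × (M2 × M3)): (M2 × M3): 16×20 by 20×10 → 16×10, cost 16·20·10 = 3200; (M1 × (M2 × M3)): 11×16 by 16×10 → 11×10, cost 11·16·10 = 1760; cumulative 4960. Total 4960.
Order ((M1 × M2) × M3): (M1 × M2): 11×16 by 16×20 → 11×20, cost 11·16·20 = 3520; ((M1 × M2) × M3): 11×20 by 20×10 → 11×10, cost 11·20·10 = 2200; cumulative 5720. Total 5720.
Minimum: 4960.

4960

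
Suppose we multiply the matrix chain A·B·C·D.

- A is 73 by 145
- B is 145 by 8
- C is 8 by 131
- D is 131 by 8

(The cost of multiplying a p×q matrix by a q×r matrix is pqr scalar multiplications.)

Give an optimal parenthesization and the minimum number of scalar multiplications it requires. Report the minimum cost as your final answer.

Adjacent pairs: AB = 73·145·8 = 84680; BC = 145·8·131 = 151960; CD = 8·131·8 = 8384.
Length 3: A..C: k=1: 0+151960+73·145·131=1538595; k=2: 84680+0+73·8·131=161184 → min 161184 | B..D: k=2: 0+8384+145·8·8=17664; k=3: 151960+0+145·131·8=303920 → min 17664.
Length 4: A..D: k=1: 0+17664+73·145·8=102344; k=2: 84680+8384+73·8·8=97736; k=3: 161184+0+73·131·8=237688 → min 97736.
Optimal parenthesization: ((A·B)·(C·D)) with cost 97736.

97736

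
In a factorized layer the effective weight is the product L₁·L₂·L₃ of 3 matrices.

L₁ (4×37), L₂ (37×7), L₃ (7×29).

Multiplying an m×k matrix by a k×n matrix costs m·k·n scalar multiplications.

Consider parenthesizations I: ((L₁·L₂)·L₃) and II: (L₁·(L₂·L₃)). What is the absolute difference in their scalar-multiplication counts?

Order I = ((L₁·L₂)·L₃): (L₁·L₂): 4×37 by 37×7 → 4×7, cost 4·37·7 = 1036; ((L₁·L₂)·L₃): 4×7 by 7×29 → 4×29, cost 4·7·29 = 812; cumulative 1848. Total 1848.
Order II = (L₁·(L₂·L₃)): (L₂·L₃): 37×7 by 7×29 → 37×29, cost 37·7·29 = 7511; (L₁·(L₂·L₃)): 4×37 by 37×29 → 4×29, cost 4·37·29 = 4292; cumulative 11803. Total 11803.
Difference: |1848 − 11803| = 9955.

9955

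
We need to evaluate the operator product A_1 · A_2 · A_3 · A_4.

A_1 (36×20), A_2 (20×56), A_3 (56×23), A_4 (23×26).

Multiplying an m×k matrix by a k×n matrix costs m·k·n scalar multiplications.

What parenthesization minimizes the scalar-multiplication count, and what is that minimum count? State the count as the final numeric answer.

56440

Adjacent pairs: A_1A_2 = 36·20·56 = 40320; A_2A_3 = 20·56·23 = 25760; A_3A_4 = 56·23·26 = 33488.
Length 3: A_1..A_3: k=1: 0+25760+36·20·23=42320; k=2: 40320+0+36·56·23=86688 → min 42320 | A_2..A_4: k=2: 0+33488+20·56·26=62608; k=3: 25760+0+20·23·26=37720 → min 37720.
Length 4: A_1..A_4: k=1: 0+37720+36·20·26=56440; k=2: 40320+33488+36·56·26=126224; k=3: 42320+0+36·23·26=63848 → min 56440.
Optimal parenthesization: (A_1 · ((A_2 · A_3) · A_4)) with cost 56440.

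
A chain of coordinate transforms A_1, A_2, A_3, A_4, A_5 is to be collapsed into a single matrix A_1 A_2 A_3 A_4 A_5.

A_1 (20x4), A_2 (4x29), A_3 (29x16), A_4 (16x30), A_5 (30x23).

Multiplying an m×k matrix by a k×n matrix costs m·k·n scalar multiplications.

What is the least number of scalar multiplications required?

8376

Adjacent pairs: A_1A_2 = 20·4·29 = 2320; A_2A_3 = 4·29·16 = 1856; A_3A_4 = 29·16·30 = 13920; A_4A_5 = 16·30·23 = 11040.
Length 3: A_1..A_3: k=1: 0+1856+20·4·16=3136; k=2: 2320+0+20·29·16=11600 → min 3136 | A_2..A_4: k=2: 0+13920+4·29·30=17400; k=3: 1856+0+4·16·30=3776 → min 3776 | A_3..A_5: k=3: 0+11040+29·16·23=21712; k=4: 13920+0+29·30·23=33930 → min 21712.
Length 4: A_1..A_4: k=1: 0+3776+20·4·30=6176; k=2: 2320+13920+20·29·30=33640; k=3: 3136+0+20·16·30=12736 → min 6176 | A_2..A_5: k=2: 0+21712+4·29·23=24380; k=3: 1856+11040+4·16·23=14368; k=4: 3776+0+4·30·23=6536 → min 6536.
Length 5: A_1..A_5: k=1: 0+6536+20·4·23=8376; k=2: 2320+21712+20·29·23=37372; k=3: 3136+11040+20·16·23=21536; k=4: 6176+0+20·30·23=19976 → min 8376.
Optimal order: (A_1 (((A_2 A_3) A_4) A_5)) with cost 8376.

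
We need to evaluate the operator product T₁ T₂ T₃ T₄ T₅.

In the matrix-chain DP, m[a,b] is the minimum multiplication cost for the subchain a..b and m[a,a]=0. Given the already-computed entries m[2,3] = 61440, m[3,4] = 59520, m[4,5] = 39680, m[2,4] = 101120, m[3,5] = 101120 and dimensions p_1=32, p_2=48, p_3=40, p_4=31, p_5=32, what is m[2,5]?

m[2,5] = min over k∈[2,4] of m[2,k]+m[k+1,5]+p_{1}·p_k·p_{5}.
k=2: 0 + 101120 + 32·48·32 = 150272; k=3: 61440 + 39680 + 32·40·32 = 142080; k=4: 101120 + 0 + 32·31·32 = 132864.
Minimum: 132864 at k=4.

132864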